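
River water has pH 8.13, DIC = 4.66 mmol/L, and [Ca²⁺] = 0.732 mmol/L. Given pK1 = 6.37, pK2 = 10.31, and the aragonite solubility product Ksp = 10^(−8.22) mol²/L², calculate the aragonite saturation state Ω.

Ω = 3.65

α₂ = 1 / (1 + [H⁺]/K2 + [H⁺]²/(K1K2)) = 1 / (1 + 10^+2.18 + 10^+0.42)
   = 1 / (1 + 151.36 + 2.6303) = 1/154.99 = 0.006452
[CO3²⁻] = α₂ × DIC = 0.006452 × 4.66 = 0.03007 mmol/L
Ksp = 10^(−8.22) = 6.026×10^-9
Ω = [Ca²⁺][CO3²⁻]/Ksp = (0.732×10^-3)(3.007×10^-5) / 6.026×10^-9 = 3.65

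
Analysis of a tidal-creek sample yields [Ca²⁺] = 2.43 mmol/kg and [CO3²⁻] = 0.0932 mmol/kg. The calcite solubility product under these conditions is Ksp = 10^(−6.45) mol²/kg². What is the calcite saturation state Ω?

Ksp = 10^(−6.45) = 3.548×10^-7
Ω = [Ca²⁺][CO3²⁻]/Ksp = (2.43×10^-3)(0.0932×10^-3) / 3.548×10^-7 = 0.638

Ω = 0.638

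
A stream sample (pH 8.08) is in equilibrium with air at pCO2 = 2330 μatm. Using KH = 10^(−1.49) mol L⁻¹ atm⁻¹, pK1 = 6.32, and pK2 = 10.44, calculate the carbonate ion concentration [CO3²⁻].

[CO2*] = KH · pCO2 = 10^(−1.49) × 2330×10^-6 = 7.540×10^-5 mol/L
α₀ = 1/(1 + K1/[H⁺] + K1K2/[H⁺]²) = 1/(1 + 10^+1.76 + 10^-0.60) = 0.01701
DIC = [CO2*]/α₀ = 7.540×10^-5 / 0.01701 = 4.433 mmol/L
[CO3²⁻] = α₂·DIC; α₂ = 0.004272, so [CO3²⁻] = 0.004272 × 4.433 = 0.0189 mmol/L = 18.9 μmol/L

[CO3²⁻] = 18.9 μmol/L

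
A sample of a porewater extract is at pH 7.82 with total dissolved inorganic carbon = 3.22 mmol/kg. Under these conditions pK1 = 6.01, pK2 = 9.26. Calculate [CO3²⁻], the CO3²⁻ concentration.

α₂ = 1 / (1 + [H⁺]/K2 + [H⁺]²/(K1K2)) = 1 / (1 + 10^+1.44 + 10^-0.37)
   = 1 / (1 + 27.542 + 0.42658) = 1/28.969 = 0.03452
[CO3²⁻] = α₂ × DIC = 0.03452 × 3.22 = 0.111 mmol/kg

[CO3²⁻] = 0.111 mmol/kg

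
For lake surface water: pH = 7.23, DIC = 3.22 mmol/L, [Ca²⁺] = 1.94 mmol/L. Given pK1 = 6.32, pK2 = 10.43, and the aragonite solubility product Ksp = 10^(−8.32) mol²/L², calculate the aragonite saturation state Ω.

Ω = 0.733

α₂ = 1 / (1 + [H⁺]/K2 + [H⁺]²/(K1K2)) = 1 / (1 + 10^+3.20 + 10^+2.29)
   = 1 / (1 + 1584.9 + 194.98) = 1/1780.9 = 0.0005615
[CO3²⁻] = α₂ × DIC = 0.0005615 × 3.22 = 0.001808 mmol/L = 1.808 μmol/L
Ksp = 10^(−8.32) = 4.786×10^-9
Ω = [Ca²⁺][CO3²⁻]/Ksp = (1.94×10^-3)(1.808×10^-6) / 4.786×10^-9 = 0.733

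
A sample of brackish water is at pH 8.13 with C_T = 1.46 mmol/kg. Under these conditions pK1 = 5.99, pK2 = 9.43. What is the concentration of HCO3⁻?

[HCO3⁻] = 1.38 mmol/kg

α₁ = 1 / (1 + [H⁺]/K1 + K2/[H⁺]) = 1 / (1 + 10^-2.14 + 10^-1.30)
   = 1 / (1 + 0.0072444 + 0.050119) = 1/1.0574 = 0.9457
[HCO3⁻] = α₁ × DIC = 0.9457 × 1.46 = 1.38 mmol/kg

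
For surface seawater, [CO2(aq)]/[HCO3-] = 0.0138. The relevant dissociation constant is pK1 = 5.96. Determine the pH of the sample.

pH = 7.82

From K1 = [H⁺][HCO3-]/[CO2(aq)]:  pH = pK1 − log₁₀([CO2(aq)]/[HCO3-])
log₁₀(0.0138) = -1.860
pH = 5.96 − (-1.860) = 7.82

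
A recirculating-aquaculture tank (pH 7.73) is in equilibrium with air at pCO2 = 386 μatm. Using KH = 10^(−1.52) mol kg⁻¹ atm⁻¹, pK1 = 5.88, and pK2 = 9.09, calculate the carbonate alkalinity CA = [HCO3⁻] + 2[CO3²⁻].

[CO2*] = KH · pCO2 = 10^(−1.52) × 386×10^-6 = 1.166×10^-5 mol/kg
α₀ = 1/(1 + K1/[H⁺] + K1K2/[H⁺]²) = 1/(1 + 10^+1.85 + 10^+0.49) = 0.01335
DIC = [CO2*]/α₀ = 1.166×10^-5 / 0.01335 = 0.8729 mmol/kg
CA = (α₁ + 2α₂)·DIC = (0.9454 + 2×0.04127) × 0.8729 = 0.897 mmol/kg

CA = 0.897 mmol/kg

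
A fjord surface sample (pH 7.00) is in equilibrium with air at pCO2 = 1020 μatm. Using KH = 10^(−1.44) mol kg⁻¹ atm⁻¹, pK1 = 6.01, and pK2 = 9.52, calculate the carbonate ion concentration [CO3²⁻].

[CO3²⁻] = 1.09 μmol/kg

[CO2*] = KH · pCO2 = 10^(−1.44) × 1020×10^-6 = 3.703×10^-5 mol/kg
α₀ = 1/(1 + K1/[H⁺] + K1K2/[H⁺]²) = 1/(1 + 10^+0.99 + 10^-1.53) = 0.09258
DIC = [CO2*]/α₀ = 3.703×10^-5 / 0.09258 = 0.4000 mmol/kg
[CO3²⁻] = α₂·DIC; α₂ = 0.002732, so [CO3²⁻] = 0.002732 × 0.4000 = 0.00109 mmol/kg = 1.09 μmol/kg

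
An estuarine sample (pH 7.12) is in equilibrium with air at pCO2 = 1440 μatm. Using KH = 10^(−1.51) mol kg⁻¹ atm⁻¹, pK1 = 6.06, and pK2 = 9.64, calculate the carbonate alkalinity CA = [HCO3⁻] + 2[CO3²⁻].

CA = 0.514 mmol/kg

[CO2*] = KH · pCO2 = 10^(−1.51) × 1440×10^-6 = 4.450×10^-5 mol/kg
α₀ = 1/(1 + K1/[H⁺] + K1K2/[H⁺]²) = 1/(1 + 10^+1.06 + 10^-1.46) = 0.07990
DIC = [CO2*]/α₀ = 4.450×10^-5 / 0.07990 = 0.5570 mmol/kg
CA = (α₁ + 2α₂)·DIC = (0.9173 + 2×0.002770) × 0.5570 = 0.514 mmol/kg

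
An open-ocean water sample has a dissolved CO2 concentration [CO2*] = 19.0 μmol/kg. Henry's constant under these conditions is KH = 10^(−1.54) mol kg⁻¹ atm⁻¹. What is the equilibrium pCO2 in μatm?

pCO2 = 659 μatm

KH = 10^(−1.54) = 2.884×10^-2 mol kg⁻¹ atm⁻¹
pCO2 = [CO2*]/KH = 19.0×10^-6 / 2.884×10^-2 = 6.59×10^-4 atm = 659 μatm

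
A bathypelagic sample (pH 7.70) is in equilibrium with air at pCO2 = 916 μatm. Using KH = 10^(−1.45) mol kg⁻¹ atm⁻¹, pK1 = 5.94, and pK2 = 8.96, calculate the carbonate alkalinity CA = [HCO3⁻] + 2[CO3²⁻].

CA = 2.08 mmol/kg

[CO2*] = KH · pCO2 = 10^(−1.45) × 916×10^-6 = 3.250×10^-5 mol/kg
α₀ = 1/(1 + K1/[H⁺] + K1K2/[H⁺]²) = 1/(1 + 10^+1.76 + 10^+0.50) = 0.01621
DIC = [CO2*]/α₀ = 3.250×10^-5 / 0.01621 = 2.006 mmol/kg
CA = (α₁ + 2α₂)·DIC = (0.9325 + 2×0.05125) × 2.006 = 2.08 mmol/kg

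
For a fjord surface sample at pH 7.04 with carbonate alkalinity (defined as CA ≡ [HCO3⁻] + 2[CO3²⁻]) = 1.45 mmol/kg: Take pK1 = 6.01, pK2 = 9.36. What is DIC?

CA = [HCO3⁻] + 2[CO3²⁻] = (α₁ + 2α₂)·DIC
At pH 7.04: [H⁺]/K1 = 10^-1.03 = 0.093325, K2/[H⁺] = 10^-2.32 = 0.0047863
α₁ = 1/(1 + 0.093325 + 0.0047863) = 1/1.0981 = 0.9107; α₂ = α₁·K2/[H⁺] = 0.004359
α₁ + 2α₂ = 0.9194
DIC = CA / (α₁ + 2α₂) = 1.45 / 0.9194 = 1.58 mmol/kg

DIC = 1.58 mmol/kg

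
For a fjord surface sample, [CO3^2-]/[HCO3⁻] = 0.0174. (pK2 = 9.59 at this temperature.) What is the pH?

pH = 7.83

From K2 = [H⁺][CO3^2-]/[HCO3⁻]:  pH = pK2 + log₁₀([CO3^2-]/[HCO3⁻])
log₁₀(0.0174) = -1.759
pH = 9.59 + (-1.759) = 7.83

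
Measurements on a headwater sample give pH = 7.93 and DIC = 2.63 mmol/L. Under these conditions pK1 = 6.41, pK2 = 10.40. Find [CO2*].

[CO2*] = 0.0768 mmol/L

α₀ = 1 / (1 + K1/[H⁺] + K1K2/[H⁺]²) = 1 / (1 + 10^+1.52 + 10^-0.95)
   = 1 / (1 + 33.113 + 0.11220) = 1/34.225 = 0.02922
[CO2*] = α₀ × DIC = 0.02922 × 2.63 = 0.0768 mmol/L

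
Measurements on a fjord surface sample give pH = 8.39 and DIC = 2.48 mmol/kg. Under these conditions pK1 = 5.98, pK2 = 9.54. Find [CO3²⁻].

α₂ = 1 / (1 + [H⁺]/K2 + [H⁺]²/(K1K2)) = 1 / (1 + 10^+1.15 + 10^-1.26)
   = 1 / (1 + 14.125 + 0.054954) = 1/15.180 = 0.06587
[CO3²⁻] = α₂ × DIC = 0.06587 × 2.48 = 0.163 mmol/kg

[CO3²⁻] = 0.163 mmol/kg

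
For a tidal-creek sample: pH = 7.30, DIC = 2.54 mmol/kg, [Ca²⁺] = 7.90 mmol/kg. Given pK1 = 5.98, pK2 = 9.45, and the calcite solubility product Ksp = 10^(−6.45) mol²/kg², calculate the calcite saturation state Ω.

Ω = 0.380

α₂ = 1 / (1 + [H⁺]/K2 + [H⁺]²/(K1K2)) = 1 / (1 + 10^+2.15 + 10^+0.83)
   = 1 / (1 + 141.25 + 6.7608) = 1/149.01 = 0.006711
[CO3²⁻] = α₂ × DIC = 0.006711 × 2.54 = 0.01705 mmol/kg = 17.05 μmol/kg
Ksp = 10^(−6.45) = 3.548×10^-7
Ω = [Ca²⁺][CO3²⁻]/Ksp = (7.90×10^-3)(1.705×10^-5) / 3.548×10^-7 = 0.380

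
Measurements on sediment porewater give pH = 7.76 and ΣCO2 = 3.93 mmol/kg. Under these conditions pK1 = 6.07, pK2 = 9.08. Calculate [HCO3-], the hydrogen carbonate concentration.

[HCO3⁻] = 3.68 mmol/kg

α₁ = 1 / (1 + [H⁺]/K1 + K2/[H⁺]) = 1 / (1 + 10^-1.69 + 10^-1.32)
   = 1 / (1 + 0.020417 + 0.047863) = 1/1.0683 = 0.9361
[HCO3⁻] = α₁ × DIC = 0.9361 × 3.93 = 3.68 mmol/kg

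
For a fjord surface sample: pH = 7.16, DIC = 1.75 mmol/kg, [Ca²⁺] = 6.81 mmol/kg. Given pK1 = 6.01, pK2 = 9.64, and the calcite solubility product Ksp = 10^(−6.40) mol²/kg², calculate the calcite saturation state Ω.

Ω = 0.0923

α₂ = 1 / (1 + [H⁺]/K2 + [H⁺]²/(K1K2)) = 1 / (1 + 10^+2.48 + 10^+1.33)
   = 1 / (1 + 302.00 + 21.380) = 1/324.37 = 0.003083
[CO3²⁻] = α₂ × DIC = 0.003083 × 1.75 = 0.005395 mmol/kg = 5.395 μmol/kg
Ksp = 10^(−6.40) = 3.981×10^-7
Ω = [Ca²⁺][CO3²⁻]/Ksp = (6.81×10^-3)(5.395×10^-6) / 3.981×10^-7 = 0.0923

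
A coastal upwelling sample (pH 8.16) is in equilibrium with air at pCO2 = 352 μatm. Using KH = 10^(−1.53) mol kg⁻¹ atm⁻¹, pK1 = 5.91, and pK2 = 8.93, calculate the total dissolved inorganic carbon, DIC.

[CO2*] = KH · pCO2 = 10^(−1.53) × 352×10^-6 = 1.039×10^-5 mol/kg
α₀ = 1/(1 + K1/[H⁺] + K1K2/[H⁺]²) = 1/(1 + 10^+2.25 + 10^+1.48) = 0.004784
DIC = [CO2*]/α₀ = 1.039×10^-5 / 0.004784 = 2.17 mmol/kg

DIC = 2.17 mmol/kg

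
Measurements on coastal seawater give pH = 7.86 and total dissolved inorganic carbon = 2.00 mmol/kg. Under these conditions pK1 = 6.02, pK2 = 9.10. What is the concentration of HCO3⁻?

α₁ = 1 / (1 + [H⁺]/K1 + K2/[H⁺]) = 1 / (1 + 10^-1.84 + 10^-1.24)
   = 1 / (1 + 0.014454 + 0.057544) = 1/1.0720 = 0.9328
[HCO3⁻] = α₁ × DIC = 0.9328 × 2.00 = 1.87 mmol/kg

[HCO3⁻] = 1.87 mmol/kg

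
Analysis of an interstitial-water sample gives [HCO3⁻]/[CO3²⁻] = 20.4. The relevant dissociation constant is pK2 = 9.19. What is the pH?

From K2 = [H⁺][CO3²⁻]/[HCO3⁻]:  pH = pK2 − log₁₀([HCO3⁻]/[CO3²⁻])
log₁₀(20.4) = +1.310
pH = 9.19 − (+1.310) = 7.88

pH = 7.88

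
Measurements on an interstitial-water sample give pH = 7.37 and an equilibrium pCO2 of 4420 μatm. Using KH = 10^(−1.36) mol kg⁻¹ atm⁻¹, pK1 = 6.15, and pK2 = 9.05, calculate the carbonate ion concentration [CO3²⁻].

[CO3²⁻] = 0.0669 mmol/kg

[CO2*] = KH · pCO2 = 10^(−1.36) × 4420×10^-6 = 1.929×10^-4 mol/kg
α₀ = 1/(1 + K1/[H⁺] + K1K2/[H⁺]²) = 1/(1 + 10^+1.22 + 10^-0.46) = 0.05573
DIC = [CO2*]/α₀ = 1.929×10^-4 / 0.05573 = 3.462 mmol/kg
[CO3²⁻] = α₂·DIC; α₂ = 0.01932, so [CO3²⁻] = 0.01932 × 3.462 = 0.0669 mmol/kg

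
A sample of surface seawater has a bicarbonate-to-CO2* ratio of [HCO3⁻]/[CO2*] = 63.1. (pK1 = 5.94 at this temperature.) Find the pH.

From K1 = [H⁺][HCO3⁻]/[CO2*]:  pH = pK1 + log₁₀([HCO3⁻]/[CO2*])
log₁₀(63.1) = +1.800
pH = 5.94 + (+1.800) = 7.74

pH = 7.74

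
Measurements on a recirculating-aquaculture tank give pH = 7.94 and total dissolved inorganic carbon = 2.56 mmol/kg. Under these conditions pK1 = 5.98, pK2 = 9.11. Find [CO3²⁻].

α₂ = 1 / (1 + [H⁺]/K2 + [H⁺]²/(K1K2)) = 1 / (1 + 10^+1.17 + 10^-0.79)
   = 1 / (1 + 14.791 + 0.16218) = 1/15.953 = 0.06268
[CO3²⁻] = α₂ × DIC = 0.06268 × 2.56 = 0.160 mmol/kg

[CO3²⁻] = 0.160 mmol/kg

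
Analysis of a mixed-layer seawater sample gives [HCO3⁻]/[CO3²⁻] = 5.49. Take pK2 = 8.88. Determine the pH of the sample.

pH = 8.14

From K2 = [H⁺][CO3²⁻]/[HCO3⁻]:  pH = pK2 − log₁₀([HCO3⁻]/[CO3²⁻])
log₁₀(5.49) = +0.740
pH = 8.88 − (+0.740) = 8.14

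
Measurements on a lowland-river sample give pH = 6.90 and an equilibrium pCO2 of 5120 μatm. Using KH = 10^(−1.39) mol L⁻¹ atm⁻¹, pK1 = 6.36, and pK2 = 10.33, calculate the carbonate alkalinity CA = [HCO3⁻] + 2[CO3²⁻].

[CO2*] = KH · pCO2 = 10^(−1.39) × 5120×10^-6 = 2.086×10^-4 mol/L
α₀ = 1/(1 + K1/[H⁺] + K1K2/[H⁺]²) = 1/(1 + 10^+0.54 + 10^-2.89) = 0.2238
DIC = [CO2*]/α₀ = 2.086×10^-4 / 0.2238 = 0.9321 mmol/L
CA = (α₁ + 2α₂)·DIC = (0.7759 + 2×0.0002883) × 0.9321 = 0.724 mmol/L

CA = 0.724 mmol/L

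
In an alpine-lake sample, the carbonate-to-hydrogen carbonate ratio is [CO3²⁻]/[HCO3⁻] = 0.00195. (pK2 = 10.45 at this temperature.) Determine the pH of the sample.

From K2 = [H⁺][CO3²⁻]/[HCO3⁻]:  pH = pK2 + log₁₀([CO3²⁻]/[HCO3⁻])
log₁₀(0.00195) = -2.710
pH = 10.45 + (-2.710) = 7.74

pH = 7.74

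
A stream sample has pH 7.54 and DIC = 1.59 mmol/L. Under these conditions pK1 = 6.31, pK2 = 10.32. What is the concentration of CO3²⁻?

α₂ = 1 / (1 + [H⁺]/K2 + [H⁺]²/(K1K2)) = 1 / (1 + 10^+2.78 + 10^+1.55)
   = 1 / (1 + 602.56 + 35.481) = 1/639.04 = 0.001565
[CO3²⁻] = α₂ × DIC = 0.001565 × 1.59 = 0.00249 mmol/L = 2.49 μmol/L

[CO3²⁻] = 2.49 μmol/L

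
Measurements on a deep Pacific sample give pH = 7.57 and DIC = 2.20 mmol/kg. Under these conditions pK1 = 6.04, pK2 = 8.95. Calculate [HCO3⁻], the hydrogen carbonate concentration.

[HCO3⁻] = 2.05 mmol/kg

α₁ = 1 / (1 + [H⁺]/K1 + K2/[H⁺]) = 1 / (1 + 10^-1.53 + 10^-1.38)
   = 1 / (1 + 0.029512 + 0.041687) = 1/1.0712 = 0.9335
[HCO3⁻] = α₁ × DIC = 0.9335 × 2.20 = 2.05 mmol/kg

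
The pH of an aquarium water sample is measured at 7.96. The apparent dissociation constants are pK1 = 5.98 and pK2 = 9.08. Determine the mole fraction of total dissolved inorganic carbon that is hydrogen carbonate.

α₁ = 0.921

α₁ = 1 / (1 + [H⁺]/K1 + K2/[H⁺]) = 1 / (1 + 10^-1.98 + 10^-1.12)
   = 1 / (1 + 0.010471 + 0.075858) = 1/1.0863 = 0.9205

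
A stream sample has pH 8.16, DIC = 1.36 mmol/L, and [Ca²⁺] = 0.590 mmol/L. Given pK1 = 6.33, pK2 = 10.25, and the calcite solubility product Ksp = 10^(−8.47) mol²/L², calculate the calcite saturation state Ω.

α₂ = 1 / (1 + [H⁺]/K2 + [H⁺]²/(K1K2)) = 1 / (1 + 10^+2.09 + 10^+0.26)
   = 1 / (1 + 123.03 + 1.8197) = 1/125.85 = 0.007946
[CO3²⁻] = α₂ × DIC = 0.007946 × 1.36 = 0.01081 mmol/L = 10.81 μmol/L
Ksp = 10^(−8.47) = 3.388×10^-9
Ω = [Ca²⁺][CO3²⁻]/Ksp = (0.590×10^-3)(1.081×10^-5) / 3.388×10^-9 = 1.88

Ω = 1.88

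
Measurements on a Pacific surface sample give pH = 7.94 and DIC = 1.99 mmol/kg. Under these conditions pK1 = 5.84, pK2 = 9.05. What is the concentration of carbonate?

[CO3²⁻] = 0.142 mmol/kg

α₂ = 1 / (1 + [H⁺]/K2 + [H⁺]²/(K1K2)) = 1 / (1 + 10^+1.11 + 10^-0.99)
   = 1 / (1 + 12.882 + 0.10233) = 1/13.985 = 0.07151
[CO3²⁻] = α₂ × DIC = 0.07151 × 1.99 = 0.142 mmol/kg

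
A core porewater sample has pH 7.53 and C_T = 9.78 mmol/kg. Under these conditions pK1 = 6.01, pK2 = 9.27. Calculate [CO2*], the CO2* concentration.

[CO2*] = 0.282 mmol/kg

α₀ = 1 / (1 + K1/[H⁺] + K1K2/[H⁺]²) = 1 / (1 + 10^+1.52 + 10^-0.22)
   = 1 / (1 + 33.113 + 0.60256) = 1/34.716 = 0.02881
[CO2*] = α₀ × DIC = 0.02881 × 9.78 = 0.282 mmol/kg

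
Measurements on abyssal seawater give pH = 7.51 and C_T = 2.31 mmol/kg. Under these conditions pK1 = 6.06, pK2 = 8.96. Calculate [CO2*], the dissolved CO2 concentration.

α₀ = 1 / (1 + K1/[H⁺] + K1K2/[H⁺]²) = 1 / (1 + 10^+1.45 + 10^+0.00)
   = 1 / (1 + 28.184 + 1.0000) = 1/30.184 = 0.03313
[CO2*] = α₀ × DIC = 0.03313 × 2.31 = 0.0765 mmol/kg

[CO2*] = 0.0765 mmol/kg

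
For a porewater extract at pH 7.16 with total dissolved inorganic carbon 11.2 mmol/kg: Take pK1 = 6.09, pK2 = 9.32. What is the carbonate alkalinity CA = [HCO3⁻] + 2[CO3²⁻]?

CA = [HCO3⁻] + 2[CO3²⁻] = (α₁ + 2α₂)·DIC
At pH 7.16: [H⁺]/K1 = 10^-1.07 = 0.085114, K2/[H⁺] = 10^-2.16 = 0.0069183
α₁ = 1/(1 + 0.085114 + 0.0069183) = 1/1.0920 = 0.9157; α₂ = α₁·K2/[H⁺] = 0.006335
α₁ + 2α₂ = 0.9284
CA = 0.9284 × 11.2 = 10.4 mmol/kg

CA = 10.4 mmol/kg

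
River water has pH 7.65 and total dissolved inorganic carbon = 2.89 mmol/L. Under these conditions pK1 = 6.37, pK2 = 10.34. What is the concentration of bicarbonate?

[HCO3⁻] = 2.74 mmol/L

α₁ = 1 / (1 + [H⁺]/K1 + K2/[H⁺]) = 1 / (1 + 10^-1.28 + 10^-2.69)
   = 1 / (1 + 0.052481 + 0.0020417) = 1/1.0545 = 0.9483
[HCO3⁻] = α₁ × DIC = 0.9483 × 2.89 = 2.74 mmol/L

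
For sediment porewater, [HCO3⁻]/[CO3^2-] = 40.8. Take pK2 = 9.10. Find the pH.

pH = 7.49

From K2 = [H⁺][CO3^2-]/[HCO3⁻]:  pH = pK2 − log₁₀([HCO3⁻]/[CO3^2-])
log₁₀(40.8) = +1.611
pH = 9.10 − (+1.611) = 7.49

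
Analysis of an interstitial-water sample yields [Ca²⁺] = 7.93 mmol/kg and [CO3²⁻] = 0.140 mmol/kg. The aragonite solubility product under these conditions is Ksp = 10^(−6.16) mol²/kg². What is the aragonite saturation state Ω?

Ω = 1.60

Ksp = 10^(−6.16) = 6.918×10^-7
Ω = [Ca²⁺][CO3²⁻]/Ksp = (7.93×10^-3)(0.140×10^-3) / 6.918×10^-7 = 1.60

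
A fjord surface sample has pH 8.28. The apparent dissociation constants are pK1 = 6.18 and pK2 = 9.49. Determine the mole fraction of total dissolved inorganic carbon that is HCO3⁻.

α₁ = 0.935

α₁ = 1 / (1 + [H⁺]/K1 + K2/[H⁺]) = 1 / (1 + 10^-2.10 + 10^-1.21)
   = 1 / (1 + 0.0079433 + 0.061660) = 1/1.0696 = 0.9349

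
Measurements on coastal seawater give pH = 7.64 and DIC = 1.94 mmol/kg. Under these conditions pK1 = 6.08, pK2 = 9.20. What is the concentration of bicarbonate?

[HCO3⁻] = 1.84 mmol/kg

α₁ = 1 / (1 + [H⁺]/K1 + K2/[H⁺]) = 1 / (1 + 10^-1.56 + 10^-1.56)
   = 1 / (1 + 0.027542 + 0.027542) = 1/1.0551 = 0.9478
[HCO3⁻] = α₁ × DIC = 0.9478 × 1.94 = 1.84 mmol/kg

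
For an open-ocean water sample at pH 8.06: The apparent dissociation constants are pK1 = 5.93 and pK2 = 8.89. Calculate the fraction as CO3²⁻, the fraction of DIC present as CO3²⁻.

α₂ = 0.128

α₂ = 1 / (1 + [H⁺]/K2 + [H⁺]²/(K1K2)) = 1 / (1 + 10^+0.83 + 10^-1.30)
   = 1 / (1 + 6.7608 + 0.050119) = 1/7.8109 = 0.1280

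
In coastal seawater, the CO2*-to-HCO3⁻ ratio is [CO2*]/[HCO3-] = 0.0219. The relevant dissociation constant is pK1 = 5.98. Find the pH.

pH = 7.64

From K1 = [H⁺][HCO3-]/[CO2*]:  pH = pK1 − log₁₀([CO2*]/[HCO3-])
log₁₀(0.0219) = -1.660
pH = 5.98 − (-1.660) = 7.64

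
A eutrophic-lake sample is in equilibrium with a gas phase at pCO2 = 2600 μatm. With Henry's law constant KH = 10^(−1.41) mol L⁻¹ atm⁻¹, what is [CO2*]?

KH = 10^(−1.41) = 3.890×10^-2 mol L⁻¹ atm⁻¹
[CO2*] = KH · pCO2 = 3.890×10^-2 × 2600×10^-6 atm = 1.01×10^-4 mol/L

[CO2*] = 101 μmol/L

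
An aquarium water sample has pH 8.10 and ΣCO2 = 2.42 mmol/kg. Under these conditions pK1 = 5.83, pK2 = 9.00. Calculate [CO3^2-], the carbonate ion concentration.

α₂ = 1 / (1 + [H⁺]/K2 + [H⁺]²/(K1K2)) = 1 / (1 + 10^+0.90 + 10^-1.37)
   = 1 / (1 + 7.9433 + 0.042658) = 1/8.9859 = 0.1113
[CO3²⁻] = α₂ × DIC = 0.1113 × 2.42 = 0.269 mmol/kg

[CO3²⁻] = 0.269 mmol/kg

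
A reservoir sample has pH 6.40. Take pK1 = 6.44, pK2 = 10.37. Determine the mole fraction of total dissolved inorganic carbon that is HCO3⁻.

α₁ = 0.477

α₁ = 1 / (1 + [H⁺]/K1 + K2/[H⁺]) = 1 / (1 + 10^+0.04 + 10^-3.97)
   = 1 / (1 + 1.0965 + 0.00010715) = 1/2.0966 = 0.4770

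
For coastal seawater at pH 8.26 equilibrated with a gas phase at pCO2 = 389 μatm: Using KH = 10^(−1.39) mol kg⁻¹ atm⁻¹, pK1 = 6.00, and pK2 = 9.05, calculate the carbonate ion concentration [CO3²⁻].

[CO3²⁻] = 0.468 mmol/kg

[CO2*] = KH · pCO2 = 10^(−1.39) × 389×10^-6 = 1.585×10^-5 mol/kg
α₀ = 1/(1 + K1/[H⁺] + K1K2/[H⁺]²) = 1/(1 + 10^+2.26 + 10^+1.47) = 0.004706
DIC = [CO2*]/α₀ = 1.585×10^-5 / 0.004706 = 3.367 mmol/kg
[CO3²⁻] = α₂·DIC; α₂ = 0.1389, so [CO3²⁻] = 0.1389 × 3.367 = 0.468 mmol/kg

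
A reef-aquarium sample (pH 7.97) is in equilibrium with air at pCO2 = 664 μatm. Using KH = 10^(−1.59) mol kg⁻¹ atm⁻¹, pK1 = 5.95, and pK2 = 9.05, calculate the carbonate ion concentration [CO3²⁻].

[CO3²⁻] = 0.149 mmol/kg

[CO2*] = KH · pCO2 = 10^(−1.59) × 664×10^-6 = 1.707×10^-5 mol/kg
α₀ = 1/(1 + K1/[H⁺] + K1K2/[H⁺]²) = 1/(1 + 10^+2.02 + 10^+0.94) = 0.008740
DIC = [CO2*]/α₀ = 1.707×10^-5 / 0.008740 = 1.953 mmol/kg
[CO3²⁻] = α₂·DIC; α₂ = 0.07612, so [CO3²⁻] = 0.07612 × 1.953 = 0.149 mmol/kg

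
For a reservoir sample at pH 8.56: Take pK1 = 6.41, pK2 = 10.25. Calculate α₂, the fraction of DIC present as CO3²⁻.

α₂ = 0.0199

α₂ = 1 / (1 + [H⁺]/K2 + [H⁺]²/(K1K2)) = 1 / (1 + 10^+1.69 + 10^-0.46)
   = 1 / (1 + 48.978 + 0.34674) = 1/50.325 = 0.01987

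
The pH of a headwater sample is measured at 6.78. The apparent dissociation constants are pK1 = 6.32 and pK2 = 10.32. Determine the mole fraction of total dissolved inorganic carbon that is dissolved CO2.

α₀ = 1 / (1 + K1/[H⁺] + K1K2/[H⁺]²) = 1 / (1 + 10^+0.46 + 10^-3.08)
   = 1 / (1 + 2.8840 + 0.00083176) = 1/3.8849 = 0.2574

α₀ = 0.257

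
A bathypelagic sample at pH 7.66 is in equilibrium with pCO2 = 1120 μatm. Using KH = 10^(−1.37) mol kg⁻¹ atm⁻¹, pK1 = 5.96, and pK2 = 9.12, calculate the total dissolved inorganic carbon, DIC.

DIC = 2.53 mmol/kg

[CO2*] = KH · pCO2 = 10^(−1.37) × 1120×10^-6 = 4.778×10^-5 mol/kg
α₀ = 1/(1 + K1/[H⁺] + K1K2/[H⁺]²) = 1/(1 + 10^+1.70 + 10^+0.24) = 0.01892
DIC = [CO2*]/α₀ = 4.778×10^-5 / 0.01892 = 2.53 mmol/kg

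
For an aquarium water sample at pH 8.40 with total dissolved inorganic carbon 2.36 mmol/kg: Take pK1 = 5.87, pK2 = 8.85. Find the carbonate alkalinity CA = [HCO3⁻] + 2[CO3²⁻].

CA = [HCO3⁻] + 2[CO3²⁻] = (α₁ + 2α₂)·DIC
At pH 8.40: [H⁺]/K1 = 10^-2.53 = 0.0029512, K2/[H⁺] = 10^-0.45 = 0.35481
α₁ = 1/(1 + 0.0029512 + 0.35481) = 1/1.3578 = 0.7365; α₂ = α₁·K2/[H⁺] = 0.2613
α₁ + 2α₂ = 1.2591
CA = 1.2591 × 2.36 = 2.97 mmol/kg

CA = 2.97 mmol/kg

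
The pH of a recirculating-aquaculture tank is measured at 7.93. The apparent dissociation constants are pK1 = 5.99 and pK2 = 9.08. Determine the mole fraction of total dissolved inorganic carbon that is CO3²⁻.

α₂ = 1 / (1 + [H⁺]/K2 + [H⁺]²/(K1K2)) = 1 / (1 + 10^+1.15 + 10^-0.79)
   = 1 / (1 + 14.125 + 0.16218) = 1/15.288 = 0.06541

α₂ = 0.0654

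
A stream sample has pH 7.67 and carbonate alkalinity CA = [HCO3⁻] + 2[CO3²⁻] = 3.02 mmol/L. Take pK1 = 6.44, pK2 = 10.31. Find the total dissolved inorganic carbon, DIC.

DIC = 3.19 mmol/L

CA = [HCO3⁻] + 2[CO3²⁻] = (α₁ + 2α₂)·DIC
At pH 7.67: [H⁺]/K1 = 10^-1.23 = 0.058884, K2/[H⁺] = 10^-2.64 = 0.0022909
α₁ = 1/(1 + 0.058884 + 0.0022909) = 1/1.0612 = 0.9424; α₂ = α₁·K2/[H⁺] = 0.002159
α₁ + 2α₂ = 0.9467
DIC = CA / (α₁ + 2α₂) = 3.02 / 0.9467 = 3.19 mmol/L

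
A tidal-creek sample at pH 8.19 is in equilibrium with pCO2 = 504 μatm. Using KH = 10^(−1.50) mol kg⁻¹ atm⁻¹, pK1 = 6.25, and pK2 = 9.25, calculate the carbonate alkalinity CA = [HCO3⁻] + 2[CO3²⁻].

CA = 1.63 mmol/kg

[CO2*] = KH · pCO2 = 10^(−1.50) × 504×10^-6 = 1.594×10^-5 mol/kg
α₀ = 1/(1 + K1/[H⁺] + K1K2/[H⁺]²) = 1/(1 + 10^+1.94 + 10^+0.88) = 0.01045
DIC = [CO2*]/α₀ = 1.594×10^-5 / 0.01045 = 1.525 mmol/kg
CA = (α₁ + 2α₂)·DIC = (0.9103 + 2×0.07928) × 1.525 = 1.63 mmol/kg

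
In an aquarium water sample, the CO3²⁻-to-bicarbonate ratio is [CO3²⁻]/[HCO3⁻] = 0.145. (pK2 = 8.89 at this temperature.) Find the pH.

pH = 8.05

From K2 = [H⁺][CO3²⁻]/[HCO3⁻]:  pH = pK2 + log₁₀([CO3²⁻]/[HCO3⁻])
log₁₀(0.145) = -0.839
pH = 8.89 + (-0.839) = 8.05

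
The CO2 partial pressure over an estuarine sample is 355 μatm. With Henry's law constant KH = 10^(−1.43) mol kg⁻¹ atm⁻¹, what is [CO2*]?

[CO2*] = 13.2 μmol/kg

KH = 10^(−1.43) = 3.715×10^-2 mol kg⁻¹ atm⁻¹
[CO2*] = KH · pCO2 = 3.715×10^-2 × 355×10^-6 atm = 1.32×10^-5 mol/kg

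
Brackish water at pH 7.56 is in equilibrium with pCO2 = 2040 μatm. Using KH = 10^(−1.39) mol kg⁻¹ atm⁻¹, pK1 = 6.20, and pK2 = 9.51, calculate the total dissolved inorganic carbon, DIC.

[CO2*] = KH · pCO2 = 10^(−1.39) × 2040×10^-6 = 8.311×10^-5 mol/kg
α₀ = 1/(1 + K1/[H⁺] + K1K2/[H⁺]²) = 1/(1 + 10^+1.36 + 10^-0.59) = 0.04138
DIC = [CO2*]/α₀ = 8.311×10^-5 / 0.04138 = 2.01 mmol/kg

DIC = 2.01 mmol/kg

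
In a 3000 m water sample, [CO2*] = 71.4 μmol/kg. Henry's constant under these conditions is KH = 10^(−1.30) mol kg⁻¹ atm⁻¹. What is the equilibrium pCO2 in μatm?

KH = 10^(−1.30) = 5.012×10^-2 mol kg⁻¹ atm⁻¹
pCO2 = [CO2*]/KH = 71.4×10^-6 / 5.012×10^-2 = 1.42×10^-3 atm = 1420 μatm

pCO2 = 1420 μatm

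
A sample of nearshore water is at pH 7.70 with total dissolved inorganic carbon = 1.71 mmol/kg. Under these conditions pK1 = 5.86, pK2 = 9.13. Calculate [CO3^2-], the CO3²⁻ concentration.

α₂ = 1 / (1 + [H⁺]/K2 + [H⁺]²/(K1K2)) = 1 / (1 + 10^+1.43 + 10^-0.41)
   = 1 / (1 + 26.915 + 0.38905) = 1/28.304 = 0.03533
[CO3²⁻] = α₂ × DIC = 0.03533 × 1.71 = 0.0604 mmol/kg

[CO3²⁻] = 0.0604 mmol/kg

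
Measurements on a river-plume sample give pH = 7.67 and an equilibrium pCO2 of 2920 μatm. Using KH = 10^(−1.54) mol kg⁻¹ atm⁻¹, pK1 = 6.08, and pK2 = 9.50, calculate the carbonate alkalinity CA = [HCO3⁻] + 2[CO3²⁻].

[CO2*] = KH · pCO2 = 10^(−1.54) × 2920×10^-6 = 8.421×10^-5 mol/kg
α₀ = 1/(1 + K1/[H⁺] + K1K2/[H⁺]²) = 1/(1 + 10^+1.59 + 10^-0.24) = 0.02470
DIC = [CO2*]/α₀ = 8.421×10^-5 / 0.02470 = 3.409 mmol/kg
CA = (α₁ + 2α₂)·DIC = (0.9611 + 2×0.01422) × 3.409 = 3.37 mmol/kg

CA = 3.37 mmol/kg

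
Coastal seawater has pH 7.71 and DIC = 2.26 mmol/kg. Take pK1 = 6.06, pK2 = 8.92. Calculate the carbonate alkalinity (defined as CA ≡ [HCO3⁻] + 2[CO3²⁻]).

CA = [HCO3⁻] + 2[CO3²⁻] = (α₁ + 2α₂)·DIC
At pH 7.71: [H⁺]/K1 = 10^-1.65 = 0.022387, K2/[H⁺] = 10^-1.21 = 0.061660
α₁ = 1/(1 + 0.022387 + 0.061660) = 1/1.0840 = 0.9225; α₂ = α₁·K2/[H⁺] = 0.05688
α₁ + 2α₂ = 1.0362
CA = 1.0362 × 2.26 = 2.34 mmol/kg

CA = 2.34 mmol/kg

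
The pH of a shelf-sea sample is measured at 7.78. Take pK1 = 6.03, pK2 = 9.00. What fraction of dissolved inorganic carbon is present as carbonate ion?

α₂ = 0.0559

α₂ = 1 / (1 + [H⁺]/K2 + [H⁺]²/(K1K2)) = 1 / (1 + 10^+1.22 + 10^-0.53)
   = 1 / (1 + 16.596 + 0.29512) = 1/17.891 = 0.05589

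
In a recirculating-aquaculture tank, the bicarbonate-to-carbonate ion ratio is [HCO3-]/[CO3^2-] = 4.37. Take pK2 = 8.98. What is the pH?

pH = 8.34

From K2 = [H⁺][CO3^2-]/[HCO3-]:  pH = pK2 − log₁₀([HCO3-]/[CO3^2-])
log₁₀(4.37) = +0.640
pH = 8.98 − (+0.640) = 8.34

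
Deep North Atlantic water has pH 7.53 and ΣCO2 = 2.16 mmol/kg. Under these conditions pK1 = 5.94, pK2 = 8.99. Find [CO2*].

[CO2*] = 0.0524 mmol/kg

α₀ = 1 / (1 + K1/[H⁺] + K1K2/[H⁺]²) = 1 / (1 + 10^+1.59 + 10^+0.13)
   = 1 / (1 + 38.905 + 1.3490) = 1/41.253 = 0.02424
[CO2*] = α₀ × DIC = 0.02424 × 2.16 = 0.0524 mmol/kg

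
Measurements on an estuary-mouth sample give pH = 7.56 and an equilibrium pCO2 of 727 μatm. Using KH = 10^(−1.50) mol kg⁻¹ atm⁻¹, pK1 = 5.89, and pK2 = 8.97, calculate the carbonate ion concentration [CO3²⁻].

[CO3²⁻] = 0.0418 mmol/kg

[CO2*] = KH · pCO2 = 10^(−1.50) × 727×10^-6 = 2.299×10^-5 mol/kg
α₀ = 1/(1 + K1/[H⁺] + K1K2/[H⁺]²) = 1/(1 + 10^+1.67 + 10^+0.26) = 0.02016
DIC = [CO2*]/α₀ = 2.299×10^-5 / 0.02016 = 1.140 mmol/kg
[CO3²⁻] = α₂·DIC; α₂ = 0.03669, so [CO3²⁻] = 0.03669 × 1.140 = 0.0418 mmol/kg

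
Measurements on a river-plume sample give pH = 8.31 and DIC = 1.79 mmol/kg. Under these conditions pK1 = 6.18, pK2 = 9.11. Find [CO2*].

α₀ = 1 / (1 + K1/[H⁺] + K1K2/[H⁺]²) = 1 / (1 + 10^+2.13 + 10^+1.33)
   = 1 / (1 + 134.90 + 21.380) = 1/157.28 = 0.006358
[CO2*] = α₀ × DIC = 0.006358 × 1.79 = 0.0114 mmol/kg = 11.4 μmol/kg

[CO2*] = 11.4 μmol/kg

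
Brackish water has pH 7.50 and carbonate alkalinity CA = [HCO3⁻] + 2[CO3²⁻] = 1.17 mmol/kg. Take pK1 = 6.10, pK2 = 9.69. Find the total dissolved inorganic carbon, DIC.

DIC = 1.21 mmol/kg

CA = [HCO3⁻] + 2[CO3²⁻] = (α₁ + 2α₂)·DIC
At pH 7.50: [H⁺]/K1 = 10^-1.40 = 0.039811, K2/[H⁺] = 10^-2.19 = 0.0064565
α₁ = 1/(1 + 0.039811 + 0.0064565) = 1/1.0463 = 0.9558; α₂ = α₁·K2/[H⁺] = 0.006171
α₁ + 2α₂ = 0.9681
DIC = CA / (α₁ + 2α₂) = 1.17 / 0.9681 = 1.21 mmol/kg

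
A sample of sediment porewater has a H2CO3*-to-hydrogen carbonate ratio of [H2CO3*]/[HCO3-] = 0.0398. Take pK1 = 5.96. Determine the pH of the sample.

pH = 7.36

From K1 = [H⁺][HCO3-]/[H2CO3*]:  pH = pK1 − log₁₀([H2CO3*]/[HCO3-])
log₁₀(0.0398) = -1.400
pH = 5.96 − (-1.400) = 7.36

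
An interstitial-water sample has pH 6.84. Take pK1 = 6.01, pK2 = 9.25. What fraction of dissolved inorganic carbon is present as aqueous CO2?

α₀ = 1 / (1 + K1/[H⁺] + K1K2/[H⁺]²) = 1 / (1 + 10^+0.83 + 10^-1.58)
   = 1 / (1 + 6.7608 + 0.026303) = 1/7.7871 = 0.1284

α₀ = 0.128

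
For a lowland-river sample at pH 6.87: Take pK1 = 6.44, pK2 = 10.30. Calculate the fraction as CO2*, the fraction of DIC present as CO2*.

α₀ = 1 / (1 + K1/[H⁺] + K1K2/[H⁺]²) = 1 / (1 + 10^+0.43 + 10^-3.00)
   = 1 / (1 + 2.6915 + 0.0010000) = 1/3.6925 = 0.2708

α₀ = 0.271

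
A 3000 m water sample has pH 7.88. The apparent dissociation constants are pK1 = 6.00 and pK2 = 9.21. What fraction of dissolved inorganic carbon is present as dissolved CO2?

α₀ = 1 / (1 + K1/[H⁺] + K1K2/[H⁺]²) = 1 / (1 + 10^+1.88 + 10^+0.55)
   = 1 / (1 + 75.858 + 3.5481) = 1/80.406 = 0.01244

α₀ = 0.0124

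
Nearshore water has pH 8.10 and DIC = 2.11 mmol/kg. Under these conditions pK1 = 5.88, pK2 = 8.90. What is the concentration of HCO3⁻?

[HCO3⁻] = 1.81 mmol/kg

α₁ = 1 / (1 + [H⁺]/K1 + K2/[H⁺]) = 1 / (1 + 10^-2.22 + 10^-0.80)
   = 1 / (1 + 0.0060256 + 0.15849) = 1/1.1645 = 0.8587
[HCO3⁻] = α₁ × DIC = 0.8587 × 2.11 = 1.81 mmol/kg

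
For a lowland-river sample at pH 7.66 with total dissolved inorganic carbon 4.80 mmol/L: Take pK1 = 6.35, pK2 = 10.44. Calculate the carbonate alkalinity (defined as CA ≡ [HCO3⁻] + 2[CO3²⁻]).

CA = [HCO3⁻] + 2[CO3²⁻] = (α₁ + 2α₂)·DIC
At pH 7.66: [H⁺]/K1 = 10^-1.31 = 0.048978, K2/[H⁺] = 10^-2.78 = 0.0016596
α₁ = 1/(1 + 0.048978 + 0.0016596) = 1/1.0506 = 0.9518; α₂ = α₁·K2/[H⁺] = 0.001580
α₁ + 2α₂ = 0.9550
CA = 0.9550 × 4.80 = 4.58 mmol/L

CA = 4.58 mmol/L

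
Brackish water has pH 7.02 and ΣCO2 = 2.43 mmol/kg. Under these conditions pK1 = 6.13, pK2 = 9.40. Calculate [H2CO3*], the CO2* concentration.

α₀ = 1 / (1 + K1/[H⁺] + K1K2/[H⁺]²) = 1 / (1 + 10^+0.89 + 10^-1.49)
   = 1 / (1 + 7.7625 + 0.032359) = 1/8.7948 = 0.1137
[CO2*] = α₀ × DIC = 0.1137 × 2.43 = 0.276 mmol/kg

[CO2*] = 0.276 mmol/kg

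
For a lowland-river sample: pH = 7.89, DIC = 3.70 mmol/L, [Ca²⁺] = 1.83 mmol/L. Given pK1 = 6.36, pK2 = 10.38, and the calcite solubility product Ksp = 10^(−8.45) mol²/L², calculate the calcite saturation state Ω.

Ω = 5.98

α₂ = 1 / (1 + [H⁺]/K2 + [H⁺]²/(K1K2)) = 1 / (1 + 10^+2.49 + 10^+0.96)
   = 1 / (1 + 309.03 + 9.1201) = 1/319.15 = 0.003133
[CO3²⁻] = α₂ × DIC = 0.003133 × 3.70 = 0.01159 mmol/L = 11.59 μmol/L
Ksp = 10^(−8.45) = 3.548×10^-9
Ω = [Ca²⁺][CO3²⁻]/Ksp = (1.83×10^-3)(1.159×10^-5) / 3.548×10^-9 = 5.98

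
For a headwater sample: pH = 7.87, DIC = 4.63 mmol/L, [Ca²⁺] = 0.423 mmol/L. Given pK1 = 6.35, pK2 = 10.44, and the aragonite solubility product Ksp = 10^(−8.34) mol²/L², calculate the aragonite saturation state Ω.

α₂ = 1 / (1 + [H⁺]/K2 + [H⁺]²/(K1K2)) = 1 / (1 + 10^+2.57 + 10^+1.05)
   = 1 / (1 + 371.54 + 11.220) = 1/383.76 = 0.002606
[CO3²⁻] = α₂ × DIC = 0.002606 × 4.63 = 0.01206 mmol/L = 12.06 μmol/L
Ksp = 10^(−8.34) = 4.571×10^-9
Ω = [Ca²⁺][CO3²⁻]/Ksp = (0.423×10^-3)(1.206×10^-5) / 4.571×10^-9 = 1.12

Ω = 1.12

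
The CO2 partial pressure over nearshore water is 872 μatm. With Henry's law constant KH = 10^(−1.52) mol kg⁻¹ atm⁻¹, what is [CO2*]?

[CO2*] = 26.3 μmol/kg

KH = 10^(−1.52) = 3.020×10^-2 mol kg⁻¹ atm⁻¹
[CO2*] = KH · pCO2 = 3.020×10^-2 × 872×10^-6 atm = 2.63×10^-5 mol/kg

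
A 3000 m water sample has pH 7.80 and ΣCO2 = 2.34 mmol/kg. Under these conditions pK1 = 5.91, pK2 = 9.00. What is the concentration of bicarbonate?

[HCO3⁻] = 2.17 mmol/kg

α₁ = 1 / (1 + [H⁺]/K1 + K2/[H⁺]) = 1 / (1 + 10^-1.89 + 10^-1.20)
   = 1 / (1 + 0.012882 + 0.063096) = 1/1.0760 = 0.9294
[HCO3⁻] = α₁ × DIC = 0.9294 × 2.34 = 2.17 mmol/kg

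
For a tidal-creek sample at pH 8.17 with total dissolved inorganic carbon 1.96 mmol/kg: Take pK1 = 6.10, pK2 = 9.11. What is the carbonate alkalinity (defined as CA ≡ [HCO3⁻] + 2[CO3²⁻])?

CA = 2.15 mmol/kg

CA = [HCO3⁻] + 2[CO3²⁻] = (α₁ + 2α₂)·DIC
At pH 8.17: [H⁺]/K1 = 10^-2.07 = 0.0085114, K2/[H⁺] = 10^-0.94 = 0.11482
α₁ = 1/(1 + 0.0085114 + 0.11482) = 1/1.1233 = 0.8902; α₂ = α₁·K2/[H⁺] = 0.1022
α₁ + 2α₂ = 1.0946
CA = 1.0946 × 1.96 = 2.15 mmol/kg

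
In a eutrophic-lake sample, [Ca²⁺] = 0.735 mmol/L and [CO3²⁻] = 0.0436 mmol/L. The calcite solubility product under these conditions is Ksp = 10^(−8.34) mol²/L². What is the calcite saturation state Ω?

Ω = 7.01

Ksp = 10^(−8.34) = 4.571×10^-9
Ω = [Ca²⁺][CO3²⁻]/Ksp = (0.735×10^-3)(0.0436×10^-3) / 4.571×10^-9 = 7.01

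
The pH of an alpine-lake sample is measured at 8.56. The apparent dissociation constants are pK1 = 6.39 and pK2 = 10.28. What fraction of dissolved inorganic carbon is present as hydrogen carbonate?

α₁ = 1 / (1 + [H⁺]/K1 + K2/[H⁺]) = 1 / (1 + 10^-2.17 + 10^-1.72)
   = 1 / (1 + 0.0067608 + 0.019055) = 1/1.0258 = 0.9748

α₁ = 0.975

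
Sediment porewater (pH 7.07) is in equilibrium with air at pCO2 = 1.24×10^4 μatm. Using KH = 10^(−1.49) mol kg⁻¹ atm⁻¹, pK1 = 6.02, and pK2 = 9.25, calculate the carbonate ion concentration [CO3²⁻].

[CO3²⁻] = 0.0297 mmol/kg

[CO2*] = KH · pCO2 = 10^(−1.49) × 1.24×10^4×10^-6 = 4.013×10^-4 mol/kg
α₀ = 1/(1 + K1/[H⁺] + K1K2/[H⁺]²) = 1/(1 + 10^+1.05 + 10^-1.13) = 0.08134
DIC = [CO2*]/α₀ = 4.013×10^-4 / 0.08134 = 4.933 mmol/kg
[CO3²⁻] = α₂·DIC; α₂ = 0.006030, so [CO3²⁻] = 0.006030 × 4.933 = 0.0297 mmol/kg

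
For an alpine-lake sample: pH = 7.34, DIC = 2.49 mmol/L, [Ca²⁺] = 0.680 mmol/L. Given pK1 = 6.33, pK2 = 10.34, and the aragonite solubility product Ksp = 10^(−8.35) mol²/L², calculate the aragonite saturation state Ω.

Ω = 0.345

α₂ = 1 / (1 + [H⁺]/K2 + [H⁺]²/(K1K2)) = 1 / (1 + 10^+3.00 + 10^+1.99)
   = 1 / (1 + 1000.0 + 97.724) = 1/1098.7 = 0.0009101
[CO3²⁻] = α₂ × DIC = 0.0009101 × 2.49 = 0.002266 mmol/L = 2.266 μmol/L
Ksp = 10^(−8.35) = 4.467×10^-9
Ω = [Ca²⁺][CO3²⁻]/Ksp = (0.680×10^-3)(2.266×10^-6) / 4.467×10^-9 = 0.345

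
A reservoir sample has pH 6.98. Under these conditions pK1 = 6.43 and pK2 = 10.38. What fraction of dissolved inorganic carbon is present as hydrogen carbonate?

α₁ = 0.780

α₁ = 1 / (1 + [H⁺]/K1 + K2/[H⁺]) = 1 / (1 + 10^-0.55 + 10^-3.40)
   = 1 / (1 + 0.28184 + 0.00039811) = 1/1.2822 = 0.7799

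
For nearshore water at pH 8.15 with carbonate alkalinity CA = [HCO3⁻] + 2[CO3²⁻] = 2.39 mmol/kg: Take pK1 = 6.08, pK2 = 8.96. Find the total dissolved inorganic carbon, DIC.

CA = [HCO3⁻] + 2[CO3²⁻] = (α₁ + 2α₂)·DIC
At pH 8.15: [H⁺]/K1 = 10^-2.07 = 0.0085114, K2/[H⁺] = 10^-0.81 = 0.15488
α₁ = 1/(1 + 0.0085114 + 0.15488) = 1/1.1634 = 0.8596; α₂ = α₁·K2/[H⁺] = 0.1331
α₁ + 2α₂ = 1.1258
DIC = CA / (α₁ + 2α₂) = 2.39 / 1.1258 = 2.12 mmol/kg

DIC = 2.12 mmol/kg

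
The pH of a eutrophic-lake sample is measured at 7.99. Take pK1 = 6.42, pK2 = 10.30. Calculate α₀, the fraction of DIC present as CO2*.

α₀ = 1 / (1 + K1/[H⁺] + K1K2/[H⁺]²) = 1 / (1 + 10^+1.57 + 10^-0.74)
   = 1 / (1 + 37.154 + 0.18197) = 1/38.335 = 0.02609

α₀ = 0.0261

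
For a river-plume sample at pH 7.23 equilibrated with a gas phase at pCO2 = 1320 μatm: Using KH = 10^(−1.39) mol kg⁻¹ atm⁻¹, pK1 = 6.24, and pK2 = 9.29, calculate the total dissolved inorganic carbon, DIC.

DIC = 0.584 mmol/kg

[CO2*] = KH · pCO2 = 10^(−1.39) × 1320×10^-6 = 5.377×10^-5 mol/kg
α₀ = 1/(1 + K1/[H⁺] + K1K2/[H⁺]²) = 1/(1 + 10^+0.99 + 10^-1.07) = 0.09210
DIC = [CO2*]/α₀ = 5.377×10^-5 / 0.09210 = 0.584 mmol/kg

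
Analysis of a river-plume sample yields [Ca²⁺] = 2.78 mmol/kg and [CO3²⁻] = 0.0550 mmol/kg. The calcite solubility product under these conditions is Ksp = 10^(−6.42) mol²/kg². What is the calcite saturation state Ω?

Ksp = 10^(−6.42) = 3.802×10^-7
Ω = [Ca²⁺][CO3²⁻]/Ksp = (2.78×10^-3)(0.0550×10^-3) / 3.802×10^-7 = 0.402

Ω = 0.402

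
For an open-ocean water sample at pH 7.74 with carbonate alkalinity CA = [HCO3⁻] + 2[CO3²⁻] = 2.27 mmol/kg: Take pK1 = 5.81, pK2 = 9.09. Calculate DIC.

DIC = 2.20 mmol/kg

CA = [HCO3⁻] + 2[CO3²⁻] = (α₁ + 2α₂)·DIC
At pH 7.74: [H⁺]/K1 = 10^-1.93 = 0.011749, K2/[H⁺] = 10^-1.35 = 0.044668
α₁ = 1/(1 + 0.011749 + 0.044668) = 1/1.0564 = 0.9466; α₂ = α₁·K2/[H⁺] = 0.04228
α₁ + 2α₂ = 1.0312
DIC = CA / (α₁ + 2α₂) = 2.27 / 1.0312 = 2.20 mmol/kg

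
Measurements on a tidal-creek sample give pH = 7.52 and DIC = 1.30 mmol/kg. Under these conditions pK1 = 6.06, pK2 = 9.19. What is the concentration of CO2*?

[CO2*] = 0.0427 mmol/kg

α₀ = 1 / (1 + K1/[H⁺] + K1K2/[H⁺]²) = 1 / (1 + 10^+1.46 + 10^-0.21)
   = 1 / (1 + 28.840 + 0.61660) = 1/30.457 = 0.03283
[CO2*] = α₀ × DIC = 0.03283 × 1.30 = 0.0427 mmol/kg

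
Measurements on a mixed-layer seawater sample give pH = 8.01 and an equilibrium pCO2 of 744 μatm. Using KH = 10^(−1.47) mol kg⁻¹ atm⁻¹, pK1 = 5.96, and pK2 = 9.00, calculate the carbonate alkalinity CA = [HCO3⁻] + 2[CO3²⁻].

CA = 3.41 mmol/kg

[CO2*] = KH · pCO2 = 10^(−1.47) × 744×10^-6 = 2.521×10^-5 mol/kg
α₀ = 1/(1 + K1/[H⁺] + K1K2/[H⁺]²) = 1/(1 + 10^+2.05 + 10^+1.06) = 0.008020
DIC = [CO2*]/α₀ = 2.521×10^-5 / 0.008020 = 3.143 mmol/kg
CA = (α₁ + 2α₂)·DIC = (0.8999 + 2×0.09209) × 3.143 = 3.41 mmol/kg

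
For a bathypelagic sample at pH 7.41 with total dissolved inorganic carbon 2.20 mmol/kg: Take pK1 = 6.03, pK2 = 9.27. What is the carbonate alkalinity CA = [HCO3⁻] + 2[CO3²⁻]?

CA = [HCO3⁻] + 2[CO3²⁻] = (α₁ + 2α₂)·DIC
At pH 7.41: [H⁺]/K1 = 10^-1.38 = 0.041687, K2/[H⁺] = 10^-1.86 = 0.013804
α₁ = 1/(1 + 0.041687 + 0.013804) = 1/1.0555 = 0.9474; α₂ = α₁·K2/[H⁺] = 0.01308
α₁ + 2α₂ = 0.9736
CA = 0.9736 × 2.20 = 2.14 mmol/kg

CA = 2.14 mmol/kg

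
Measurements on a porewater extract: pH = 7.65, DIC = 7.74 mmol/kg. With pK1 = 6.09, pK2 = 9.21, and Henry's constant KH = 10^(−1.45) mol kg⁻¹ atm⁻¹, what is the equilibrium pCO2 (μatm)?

α₀ = 1 / (1 + K1/[H⁺] + K1K2/[H⁺]²) = 1 / (1 + 10^+1.56 + 10^+0.00)
   = 1 / (1 + 36.308 + 1.0000) = 1/38.308 = 0.02610
[CO2*] = α₀ × DIC = 0.02610 × 7.74 = 0.2020 mmol/kg
pCO2 = [CO2*]/KH = 2.020×10^-4 / 3.548×10^-2 = 5690 μatm

pCO2 = 5690 μatm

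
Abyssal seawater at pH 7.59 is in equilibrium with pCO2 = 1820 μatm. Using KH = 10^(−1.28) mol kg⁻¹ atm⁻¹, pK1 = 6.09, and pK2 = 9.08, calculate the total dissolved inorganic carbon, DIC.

[CO2*] = KH · pCO2 = 10^(−1.28) × 1820×10^-6 = 9.551×10^-5 mol/kg
α₀ = 1/(1 + K1/[H⁺] + K1K2/[H⁺]²) = 1/(1 + 10^+1.50 + 10^+0.01) = 0.02972
DIC = [CO2*]/α₀ = 9.551×10^-5 / 0.02972 = 3.21 mmol/kg

DIC = 3.21 mmol/kg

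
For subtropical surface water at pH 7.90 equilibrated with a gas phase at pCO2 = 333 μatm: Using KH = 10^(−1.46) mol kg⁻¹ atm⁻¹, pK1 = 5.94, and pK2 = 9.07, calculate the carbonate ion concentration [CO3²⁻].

[CO3²⁻] = 0.0712 mmol/kg

[CO2*] = KH · pCO2 = 10^(−1.46) × 333×10^-6 = 1.155×10^-5 mol/kg
α₀ = 1/(1 + K1/[H⁺] + K1K2/[H⁺]²) = 1/(1 + 10^+1.96 + 10^+0.79) = 0.01017
DIC = [CO2*]/α₀ = 1.155×10^-5 / 0.01017 = 1.136 mmol/kg
[CO3²⁻] = α₂·DIC; α₂ = 0.06268, so [CO3²⁻] = 0.06268 × 1.136 = 0.0712 mmol/kg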